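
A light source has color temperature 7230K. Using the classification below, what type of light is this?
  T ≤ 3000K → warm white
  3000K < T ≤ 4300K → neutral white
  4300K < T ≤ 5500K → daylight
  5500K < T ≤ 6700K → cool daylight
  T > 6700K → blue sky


Temperature: 7230K
7230K > 6700K → blue sky
Classification: blue sky


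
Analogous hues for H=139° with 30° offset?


Base hue: 139°
Left analog: (139 - 30) mod 360 = 109°
Right analog: (139 + 30) mod 360 = 169°
Analogous hues = 109° and 169°


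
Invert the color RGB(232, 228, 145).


Invert: (255-R, 255-G, 255-B)
R: 255-232 = 23
G: 255-228 = 27
B: 255-145 = 110
= RGB(23, 27, 110)


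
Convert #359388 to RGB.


35 → 53 (R)
93 → 147 (G)
88 → 136 (B)
= RGB(53, 147, 136)


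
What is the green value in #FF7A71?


Color: #FF7A71
R = FF = 255
G = 7A = 122
B = 71 = 113
Green = 122


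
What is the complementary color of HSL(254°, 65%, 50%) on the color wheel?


Complement = opposite side of color wheel = hue + 180°
H' = (254 + 180) mod 360 = 74°
S and L unchanged.
= HSL(74°, 65%, 50%)


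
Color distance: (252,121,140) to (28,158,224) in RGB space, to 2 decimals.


d = √[(R₁-R₂)² + (G₁-G₂)² + (B₁-B₂)²]
d = √[(252-28)² + (121-158)² + (140-224)²]
d = √[50176 + 1369 + 7056]
d = √58601
d ≈ 242.08


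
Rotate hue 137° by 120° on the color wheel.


New hue = (H + rotation) mod 360
New hue = (137 + 120) mod 360
= 257 mod 360
= 257°


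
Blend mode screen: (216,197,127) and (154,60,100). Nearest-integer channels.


Screen: C = 255 - (255-A)×(255-B)/255, rounded to nearest integer
R: 255 - (255-216)×(255-154)/255 = 255 - 3939/255 ≈ 255 - 15.447 = 239.553 → 240
G: 255 - (255-197)×(255-60)/255 = 255 - 11310/255 ≈ 255 - 44.353 = 210.647 → 211
B: 255 - (255-127)×(255-100)/255 = 255 - 19840/255 ≈ 255 - 77.804 = 177.196 → 177
= RGB(240, 211, 177)


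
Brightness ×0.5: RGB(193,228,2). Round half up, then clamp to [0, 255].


Multiply each channel by 0.5, round half up, clamp to [0, 255]
R: 193×0.5 = 96.5 → round → 97
G: 228×0.5 = 114
B: 2×0.5 = 1
= RGB(97, 114, 1)


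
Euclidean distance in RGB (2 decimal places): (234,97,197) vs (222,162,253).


d = √[(R₁-R₂)² + (G₁-G₂)² + (B₁-B₂)²]
d = √[(234-222)² + (97-162)² + (197-253)²]
d = √[144 + 4225 + 3136]
d = √7505
d ≈ 86.63


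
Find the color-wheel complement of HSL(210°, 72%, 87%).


Complement = opposite side of color wheel = hue + 180°
H' = (210 + 180) mod 360 = 30°
S and L unchanged.
= HSL(30°, 72%, 87%)


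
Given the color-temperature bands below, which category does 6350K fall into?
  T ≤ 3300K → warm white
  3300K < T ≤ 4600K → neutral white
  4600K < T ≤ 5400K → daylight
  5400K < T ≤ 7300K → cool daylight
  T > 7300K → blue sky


Temperature: 6350K
5400K < 6350K ≤ 7300K → cool daylight
Classification: cool daylight


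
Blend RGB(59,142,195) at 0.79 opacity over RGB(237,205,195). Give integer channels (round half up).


C = α×F + (1-α)×B, with 1-α = 0.21
R: 0.79×59 + 0.21×237 = 46.61 + 49.77 = 96.38 → 96
G: 0.79×142 + 0.21×205 = 112.18 + 43.05 = 155.23 → 155
B: 0.79×195 + 0.21×195 = 154.05 + 40.95 = 195.00 → 195
= RGB(96, 155, 195)


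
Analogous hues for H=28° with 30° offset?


Base hue: 28°
Left analog: (28 - 30) mod 360 = 358°
Right analog: (28 + 30) mod 360 = 58°
Analogous hues = 358° and 58°


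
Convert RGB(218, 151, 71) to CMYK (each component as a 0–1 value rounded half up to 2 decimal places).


R'=218/255≈0.8549, G'=151/255≈0.5922, B'=71/255≈0.2784
K = 1 - max(R',G',B') = 1 - 218/255 = 37/255 = 0.14509… → 0.15
(1-R'-K)/(1-K) simplifies to (max-R)/max with max = 218:
C = (218-218)/218 = 0/218 = 0 → 0.00
M = (218-151)/218 = 67/218 = 0.30733… → 0.31
Y = (218-71)/218 = 147/218 = 0.67431… → 0.67
= CMYK(0.00, 0.31, 0.67, 0.15)


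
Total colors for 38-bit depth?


Colors = 2^bits = 2^38
= 274,877,906,944 colors


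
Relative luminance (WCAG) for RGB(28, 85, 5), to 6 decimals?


Linearize each channel (sRGB transfer function): c = v/255; c_lin = c/12.92 if c ≤ 0.04045, else ((c+0.055)/1.055)^2.4
  R: 28/255 ≈ 0.109804 > 0.04045 → ((0.109804+0.055)/1.055)^2.4 ≈ 0.011612
  G: 85/255 ≈ 0.333333 > 0.04045 → ((0.333333+0.055)/1.055)^2.4 ≈ 0.090842
  B: 5/255 ≈ 0.019608 ≤ 0.04045 → 0.019608/12.92 ≈ 0.001518
R_lin = 0.011612, G_lin = 0.090842, B_lin = 0.001518
L = 0.2126×R + 0.7152×G + 0.0722×B
L = 0.2126×0.011612 + 0.7152×0.090842 + 0.0722×0.001518
L ≈ 0.067548


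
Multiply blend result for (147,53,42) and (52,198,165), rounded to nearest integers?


Multiply: C = A×B/255, rounded to nearest integer
R: 147×52/255 = 7644/255 ≈ 29.976 → 30
G: 53×198/255 = 10494/255 ≈ 41.153 → 41
B: 42×165/255 = 6930/255 ≈ 27.176 → 27
= RGB(30, 41, 27)


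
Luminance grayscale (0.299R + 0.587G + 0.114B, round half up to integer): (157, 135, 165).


Gray = 0.299×R + 0.587×G + 0.114×B
Gray = 0.299×157 + 0.587×135 + 0.114×165
Gray = 46.943 + 79.245 + 18.810
Gray = 144.998 → round half up → 145
Gray = 145


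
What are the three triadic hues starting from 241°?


Triadic: equally spaced at 120° intervals
H1 = 241°
H2 = (241 + 120) mod 360 = 1°
H3 = (241 + 240) mod 360 = 121°
Triadic = 241°, 1°, 121°


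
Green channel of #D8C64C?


Color: #D8C64C
R = D8 = 216
G = C6 = 198
B = 4C = 76
Green = 198


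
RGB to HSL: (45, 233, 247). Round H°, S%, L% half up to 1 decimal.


Normalize: R'=45/255≈0.1765, G'=233/255≈0.9137, B'=247/255≈0.9686
Max=247/255, Min=45/255, Δ=Max-Min=202/255
L = (Max+Min)/2 = (247+45)/510 = 292/510 = 0.57254… → L = 57.3%
L > 0.5 → S = Δ/(2-Max-Min) = 202/(510-247-45) = 202/218 = 0.92660… → S = 92.7%
(the 1/255 factors cancel in S and H, so raw channel differences can be used)
Max is B' → H = 60 × ((R-G)/Δ + 4) = 60 × ((45-233)/202 + 4)
  -188/202 + 4 = -0.9306… + 4 = 3.0693…
  H = 60 × 3.0693… = 184.158…° → H = 184.2°
= HSL(184.2°, 92.7%, 57.3%)


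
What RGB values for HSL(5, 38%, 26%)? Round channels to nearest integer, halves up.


H=5°, S=0.38, L=0.26
C = (1-|2L-1|)×S = (1-|-0.48|)×0.38 = 0.1976
H' = H/60 = 5/60 ≈ 0.0833; X = C×(1-|H' mod 2 - 1|) ≈ 0.0165
m = L - C/2 = 0.26 - 0.0988 = 0.1612
Sector ⌊H'⌋ = 0 → (R',G',B') = (0.1976, ≈0.0165, 0.0)
RGB = ((R'+m)×255, (G'+m)×255, (B'+m)×255) = (91.494, 45.305, 41.106)
Round half up → RGB(91, 45, 41)


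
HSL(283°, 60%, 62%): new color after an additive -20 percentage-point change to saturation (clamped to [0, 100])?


Original S = 60%
Adjustment = -20 percentage points
New S = 60 + (-20) = 40
Clamp to [0, 100] → 40
= HSL(283°, 40%, 62%)


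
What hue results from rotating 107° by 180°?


New hue = (H + rotation) mod 360
New hue = (107 + 180) mod 360
= 287 mod 360
= 287°


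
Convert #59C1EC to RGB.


59 → 89 (R)
C1 → 193 (G)
EC → 236 (B)
= RGB(89, 193, 236)


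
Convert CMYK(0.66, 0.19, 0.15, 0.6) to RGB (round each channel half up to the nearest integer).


R = 255 × (1-C) × (1-K) = 255 × 0.34 × 0.40 = 34.68 → 35
G = 255 × (1-M) × (1-K) = 255 × 0.81 × 0.40 = 82.62 → 83
B = 255 × (1-Y) × (1-K) = 255 × 0.85 × 0.40 = 86.7 → 87
= RGB(35, 83, 87)


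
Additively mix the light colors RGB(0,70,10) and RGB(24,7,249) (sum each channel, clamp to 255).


Additive: each channel = min(255, C₁+C₂)
R: 0+24 = 24 → 24
G: 70+7 = 77 → 77
B: 10+249 = 259 → 255
= RGB(24, 77, 255)


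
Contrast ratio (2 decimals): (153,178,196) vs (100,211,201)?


Linearize each sRGB channel c=v/255: c/12.92 if c ≤ 0.04045 else ((c+0.055)/1.055)^2.4
L = 0.2126×R_lin + 0.7152×G_lin + 0.0722×B_lin
Color 1 (153,178,196):
  R=153: 153/255≈0.6000 > 0.04045 → ((0.6000+0.055)/1.055)^2.4 ≈ 0.31855
  G=178: 178/255≈0.6980 > 0.04045 → ((0.6980+0.055)/1.055)^2.4 ≈ 0.44520
  B=196: 196/255≈0.7686 > 0.04045 → ((0.7686+0.055)/1.055)^2.4 ≈ 0.55201
  L1 = 0.2126×0.31855 + 0.7152×0.44520 + 0.0722×0.55201 ≈ 0.42599
Color 2 (100,211,201):
  R=100: 100/255≈0.3922 > 0.04045 → ((0.3922+0.055)/1.055)^2.4 ≈ 0.12744
  G=211: 211/255≈0.8275 > 0.04045 → ((0.8275+0.055)/1.055)^2.4 ≈ 0.65141
  B=201: 201/255≈0.7882 > 0.04045 → ((0.7882+0.055)/1.055)^2.4 ≈ 0.58408
  L2 = 0.2126×0.12744 + 0.7152×0.65141 + 0.0722×0.58408 ≈ 0.53515
Lighter = 0.53515, Darker = 0.42599
Ratio = (L_lighter + 0.05) / (L_darker + 0.05)
Ratio = (0.53515 + 0.05) / (0.42599 + 0.05) = 0.58515 / 0.47599 ≈ 1.2293
Ratio ≈ 1.23:1


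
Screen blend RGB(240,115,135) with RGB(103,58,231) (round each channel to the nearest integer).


Screen: C = 255 - (255-A)×(255-B)/255, rounded to nearest integer
R: 255 - (255-240)×(255-103)/255 = 255 - 2280/255 ≈ 255 - 8.941 = 246.059 → 246
G: 255 - (255-115)×(255-58)/255 = 255 - 27580/255 ≈ 255 - 108.157 = 146.843 → 147
B: 255 - (255-135)×(255-231)/255 = 255 - 2880/255 ≈ 255 - 11.294 = 243.706 → 244
= RGB(246, 147, 244)


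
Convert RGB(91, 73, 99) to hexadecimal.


R = 91 → 5B (hex)
G = 73 → 49 (hex)
B = 99 → 63 (hex)
Hex = #5B4963


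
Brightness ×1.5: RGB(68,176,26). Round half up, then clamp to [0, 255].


Multiply each channel by 1.5, round half up, clamp to [0, 255]
R: 68×1.5 = 102
G: 176×1.5 = 264 → clamp → 255
B: 26×1.5 = 39
= RGB(102, 255, 39)


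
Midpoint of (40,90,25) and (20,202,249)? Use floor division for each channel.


Midpoint: each channel = ⌊(C₁+C₂)/2⌋
R: ⌊(40+20)/2⌋ = 30
G: ⌊(90+202)/2⌋ = 146
B: ⌊(25+249)/2⌋ = 137
= RGB(30, 146, 137)


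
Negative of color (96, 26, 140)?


Invert: (255-R, 255-G, 255-B)
R: 255-96 = 159
G: 255-26 = 229
B: 255-140 = 115
= RGB(159, 229, 115)


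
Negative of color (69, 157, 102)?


Invert: (255-R, 255-G, 255-B)
R: 255-69 = 186
G: 255-157 = 98
B: 255-102 = 153
= RGB(186, 98, 153)


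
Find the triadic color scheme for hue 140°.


Triadic: equally spaced at 120° intervals
H1 = 140°
H2 = (140 + 120) mod 360 = 260°
H3 = (140 + 240) mod 360 = 20°
Triadic = 140°, 260°, 20°


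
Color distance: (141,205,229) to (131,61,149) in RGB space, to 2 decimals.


d = √[(R₁-R₂)² + (G₁-G₂)² + (B₁-B₂)²]
d = √[(141-131)² + (205-61)² + (229-149)²]
d = √[100 + 20736 + 6400]
d = √27236
d ≈ 165.03


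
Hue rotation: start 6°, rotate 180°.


New hue = (H + rotation) mod 360
New hue = (6 + 180) mod 360
= 186 mod 360
= 186°


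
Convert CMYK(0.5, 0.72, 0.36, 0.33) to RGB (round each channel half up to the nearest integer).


R = 255 × (1-C) × (1-K) = 255 × 0.50 × 0.67 = 85.425 → 85
G = 255 × (1-M) × (1-K) = 255 × 0.28 × 0.67 = 47.838 → 48
B = 255 × (1-Y) × (1-K) = 255 × 0.64 × 0.67 = 109.344 → 109
= RGB(85, 48, 109)


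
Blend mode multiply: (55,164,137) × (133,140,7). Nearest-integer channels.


Multiply: C = A×B/255, rounded to nearest integer
R: 55×133/255 = 7315/255 ≈ 28.686 → 29
G: 164×140/255 = 22960/255 ≈ 90.039 → 90
B: 137×7/255 = 959/255 ≈ 3.761 → 4
= RGB(29, 90, 4)


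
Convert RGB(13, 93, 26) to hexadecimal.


R = 13 → 0D (hex)
G = 93 → 5D (hex)
B = 26 → 1A (hex)
Hex = #0D5D1A


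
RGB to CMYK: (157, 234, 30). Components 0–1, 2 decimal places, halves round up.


R'=157/255≈0.6157, G'=234/255≈0.9176, B'=30/255≈0.1176
K = 1 - max(R',G',B') = 1 - 234/255 = 21/255 = 0.08235… → 0.08
(1-R'-K)/(1-K) simplifies to (max-R)/max with max = 234:
C = (234-157)/234 = 77/234 = 0.32905… → 0.33
M = (234-234)/234 = 0/234 = 0 → 0.00
Y = (234-30)/234 = 204/234 = 0.87179… → 0.87
= CMYK(0.33, 0.00, 0.87, 0.08)


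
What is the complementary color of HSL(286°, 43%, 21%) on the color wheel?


Complement = opposite side of color wheel = hue + 180°
H' = (286 + 180) mod 360 = 106°
S and L unchanged.
= HSL(106°, 43%, 21%)


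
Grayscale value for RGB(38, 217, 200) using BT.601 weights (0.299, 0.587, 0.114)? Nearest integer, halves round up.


Gray = 0.299×R + 0.587×G + 0.114×B
Gray = 0.299×38 + 0.587×217 + 0.114×200
Gray = 11.362 + 127.379 + 22.800
Gray = 161.541 → round half up → 162
Gray = 162


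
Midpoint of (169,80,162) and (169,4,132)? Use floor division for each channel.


Midpoint: each channel = ⌊(C₁+C₂)/2⌋
R: ⌊(169+169)/2⌋ = 169
G: ⌊(80+4)/2⌋ = 42
B: ⌊(162+132)/2⌋ = 147
= RGB(169, 42, 147)


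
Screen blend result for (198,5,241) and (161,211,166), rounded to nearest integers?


Screen: C = 255 - (255-A)×(255-B)/255, rounded to nearest integer
R: 255 - (255-198)×(255-161)/255 = 255 - 5358/255 ≈ 255 - 21.012 = 233.988 → 234
G: 255 - (255-5)×(255-211)/255 = 255 - 11000/255 ≈ 255 - 43.137 = 211.863 → 212
B: 255 - (255-241)×(255-166)/255 = 255 - 1246/255 ≈ 255 - 4.886 = 250.114 → 250
= RGB(234, 212, 250)


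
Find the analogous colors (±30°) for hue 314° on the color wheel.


Base hue: 314°
Left analog: (314 - 30) mod 360 = 284°
Right analog: (314 + 30) mod 360 = 344°
Analogous hues = 284° and 344°


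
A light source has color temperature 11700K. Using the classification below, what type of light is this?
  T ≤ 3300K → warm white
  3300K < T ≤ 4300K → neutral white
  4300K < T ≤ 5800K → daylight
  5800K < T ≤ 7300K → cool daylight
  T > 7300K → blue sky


Temperature: 11700K
11700K > 7300K → blue sky
Classification: blue sky


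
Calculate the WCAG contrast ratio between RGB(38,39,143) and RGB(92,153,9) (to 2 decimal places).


Linearize each sRGB channel c=v/255: c/12.92 if c ≤ 0.04045 else ((c+0.055)/1.055)^2.4
L = 0.2126×R_lin + 0.7152×G_lin + 0.0722×B_lin
Color 1 (38,39,143):
  R=38: 38/255≈0.1490 > 0.04045 → ((0.1490+0.055)/1.055)^2.4 ≈ 0.01938
  G=39: 39/255≈0.1529 > 0.04045 → ((0.1529+0.055)/1.055)^2.4 ≈ 0.02029
  B=143: 143/255≈0.5608 > 0.04045 → ((0.5608+0.055)/1.055)^2.4 ≈ 0.27468
  L1 = 0.2126×0.01938 + 0.7152×0.02029 + 0.0722×0.27468 ≈ 0.03846
Color 2 (92,153,9):
  R=92: 92/255≈0.3608 > 0.04045 → ((0.3608+0.055)/1.055)^2.4 ≈ 0.10702
  G=153: 153/255≈0.6000 > 0.04045 → ((0.6000+0.055)/1.055)^2.4 ≈ 0.31855
  B=9: 9/255≈0.0353 ≤ 0.04045 → 0.0353/12.92 ≈ 0.00273
  L2 = 0.2126×0.10702 + 0.7152×0.31855 + 0.0722×0.00273 ≈ 0.25077
Lighter = 0.25077, Darker = 0.03846
Ratio = (L_lighter + 0.05) / (L_darker + 0.05)
Ratio = (0.25077 + 0.05) / (0.03846 + 0.05) = 0.30077 / 0.08846 ≈ 3.4000
Ratio ≈ 3.40:1


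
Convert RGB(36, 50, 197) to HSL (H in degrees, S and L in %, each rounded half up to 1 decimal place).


Normalize: R'=36/255≈0.1412, G'=50/255≈0.1961, B'=197/255≈0.7725
Max=197/255, Min=36/255, Δ=Max-Min=161/255
L = (Max+Min)/2 = (197+36)/510 = 233/510 = 0.45686… → L = 45.7%
L ≤ 0.5 → S = Δ/(Max+Min) = 161/(197+36) = 161/233 = 0.69098… → S = 69.1%
(the 1/255 factors cancel in S and H, so raw channel differences can be used)
Max is B' → H = 60 × ((R-G)/Δ + 4) = 60 × ((36-50)/161 + 4)
  -14/161 + 4 = -0.0869… + 4 = 3.9130…
  H = 60 × 3.9130… = 234.782…° → H = 234.8°
= HSL(234.8°, 69.1%, 45.7%)


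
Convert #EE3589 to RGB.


EE → 238 (R)
35 → 53 (G)
89 → 137 (B)
= RGB(238, 53, 137)


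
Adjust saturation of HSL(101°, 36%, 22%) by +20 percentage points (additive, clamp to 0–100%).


Original S = 36%
Adjustment = +20 percentage points
New S = 36 + (20) = 56
Clamp to [0, 100] → 56
= HSL(101°, 56%, 22%)


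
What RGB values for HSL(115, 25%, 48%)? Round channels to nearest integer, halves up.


H=115°, S=0.25, L=0.48
C = (1-|2L-1|)×S = (1-|-0.04|)×0.25 = 0.24
H' = H/60 = 115/60 ≈ 1.9167; X = C×(1-|H' mod 2 - 1|) = 0.02
m = L - C/2 = 0.48 - 0.12 = 0.36
Sector ⌊H'⌋ = 1 → (R',G',B') = (0.02, 0.24, 0.0)
RGB = ((R'+m)×255, (G'+m)×255, (B'+m)×255) = (96.9, 153.0, 91.8)
Round half up → RGB(97, 153, 92)


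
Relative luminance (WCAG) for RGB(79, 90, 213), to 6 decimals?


Linearize each channel (sRGB transfer function): c = v/255; c_lin = c/12.92 if c ≤ 0.04045, else ((c+0.055)/1.055)^2.4
  R: 79/255 ≈ 0.309804 > 0.04045 → ((0.309804+0.055)/1.055)^2.4 ≈ 0.078187
  G: 90/255 ≈ 0.352941 > 0.04045 → ((0.352941+0.055)/1.055)^2.4 ≈ 0.102242
  B: 213/255 ≈ 0.835294 > 0.04045 → ((0.835294+0.055)/1.055)^2.4 ≈ 0.665387
R_lin = 0.078187, G_lin = 0.102242, B_lin = 0.665387
L = 0.2126×R + 0.7152×G + 0.0722×B
L = 0.2126×0.078187 + 0.7152×0.102242 + 0.0722×0.665387
L ≈ 0.137787


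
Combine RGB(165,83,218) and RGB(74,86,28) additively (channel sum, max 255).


Additive: each channel = min(255, C₁+C₂)
R: 165+74 = 239 → 239
G: 83+86 = 169 → 169
B: 218+28 = 246 → 246
= RGB(239, 169, 246)


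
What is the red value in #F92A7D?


Color: #F92A7D
R = F9 = 249
G = 2A = 42
B = 7D = 125
Red = 249


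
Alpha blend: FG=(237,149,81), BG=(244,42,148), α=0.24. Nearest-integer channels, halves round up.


C = α×F + (1-α)×B, with 1-α = 0.76
R: 0.24×237 + 0.76×244 = 56.88 + 185.44 = 242.32 → 242
G: 0.24×149 + 0.76×42 = 35.76 + 31.92 = 67.68 → 68
B: 0.24×81 + 0.76×148 = 19.44 + 112.48 = 131.92 → 132
= RGB(242, 68, 132)


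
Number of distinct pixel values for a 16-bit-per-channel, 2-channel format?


Total bits = 16 bits/channel × 2 channels = 32 bits
Distinct pixel values = 2^32
= 4,294,967,296 pixel values


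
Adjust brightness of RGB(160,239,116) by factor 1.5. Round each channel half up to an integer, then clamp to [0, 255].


Multiply each channel by 1.5, round half up, clamp to [0, 255]
R: 160×1.5 = 240
G: 239×1.5 = 358.5 → round → 359 → clamp → 255
B: 116×1.5 = 174
= RGB(240, 255, 174)


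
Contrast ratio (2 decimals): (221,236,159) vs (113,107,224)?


Linearize each sRGB channel c=v/255: c/12.92 if c ≤ 0.04045 else ((c+0.055)/1.055)^2.4
L = 0.2126×R_lin + 0.7152×G_lin + 0.0722×B_lin
Color 1 (221,236,159):
  R=221: 221/255≈0.8667 > 0.04045 → ((0.8667+0.055)/1.055)^2.4 ≈ 0.72306
  G=236: 236/255≈0.9255 > 0.04045 → ((0.9255+0.055)/1.055)^2.4 ≈ 0.83880
  B=159: 159/255≈0.6235 > 0.04045 → ((0.6235+0.055)/1.055)^2.4 ≈ 0.34670
  L1 = 0.2126×0.72306 + 0.7152×0.83880 + 0.0722×0.34670 ≈ 0.77866
Color 2 (113,107,224):
  R=113: 113/255≈0.4431 > 0.04045 → ((0.4431+0.055)/1.055)^2.4 ≈ 0.16513
  G=107: 107/255≈0.4196 > 0.04045 → ((0.4196+0.055)/1.055)^2.4 ≈ 0.14703
  B=224: 224/255≈0.8784 > 0.04045 → ((0.8784+0.055)/1.055)^2.4 ≈ 0.74540
  L2 = 0.2126×0.16513 + 0.7152×0.14703 + 0.0722×0.74540 ≈ 0.19408
Lighter = 0.77866, Darker = 0.19408
Ratio = (L_lighter + 0.05) / (L_darker + 0.05)
Ratio = (0.77866 + 0.05) / (0.19408 + 0.05) = 0.82866 / 0.24408 ≈ 3.3951
Ratio ≈ 3.40:1


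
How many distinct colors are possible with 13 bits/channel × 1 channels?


Total bits = 13 bits/channel × 1 channels = 13 bits
Distinct colors = 2^13
= 8,192 colors


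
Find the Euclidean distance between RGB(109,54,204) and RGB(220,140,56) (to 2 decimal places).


d = √[(R₁-R₂)² + (G₁-G₂)² + (B₁-B₂)²]
d = √[(109-220)² + (54-140)² + (204-56)²]
d = √[12321 + 7396 + 21904]
d = √41621
d ≈ 204.01


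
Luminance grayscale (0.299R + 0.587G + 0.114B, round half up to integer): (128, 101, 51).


Gray = 0.299×R + 0.587×G + 0.114×B
Gray = 0.299×128 + 0.587×101 + 0.114×51
Gray = 38.272 + 59.287 + 5.814
Gray = 103.373 → round half up → 103
Gray = 103


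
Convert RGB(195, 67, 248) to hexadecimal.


R = 195 → C3 (hex)
G = 67 → 43 (hex)
B = 248 → F8 (hex)
Hex = #C343F8


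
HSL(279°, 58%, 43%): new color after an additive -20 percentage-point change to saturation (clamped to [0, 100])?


Original S = 58%
Adjustment = -20 percentage points
New S = 58 + (-20) = 38
Clamp to [0, 100] → 38
= HSL(279°, 38%, 43%)


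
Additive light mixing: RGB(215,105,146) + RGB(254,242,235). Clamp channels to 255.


Additive: each channel = min(255, C₁+C₂)
R: 215+254 = 469 → 255
G: 105+242 = 347 → 255
B: 146+235 = 381 → 255
= RGB(255, 255, 255)


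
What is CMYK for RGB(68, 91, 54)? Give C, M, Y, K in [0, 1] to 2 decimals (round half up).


R'=68/255≈0.2667, G'=91/255≈0.3569, B'=54/255≈0.2118
K = 1 - max(R',G',B') = 1 - 91/255 = 164/255 = 0.64313… → 0.64
(1-R'-K)/(1-K) simplifies to (max-R)/max with max = 91:
C = (91-68)/91 = 23/91 = 0.25274… → 0.25
M = (91-91)/91 = 0/91 = 0 → 0.00
Y = (91-54)/91 = 37/91 = 0.40659… → 0.41
= CMYK(0.25, 0.00, 0.41, 0.64)


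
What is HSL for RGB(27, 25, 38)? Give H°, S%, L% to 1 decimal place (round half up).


Normalize: R'=27/255≈0.1059, G'=25/255≈0.0980, B'=38/255≈0.1490
Max=38/255, Min=25/255, Δ=Max-Min=13/255
L = (Max+Min)/2 = (38+25)/510 = 63/510 = 0.12352… → L = 12.4%
L ≤ 0.5 → S = Δ/(Max+Min) = 13/(38+25) = 13/63 = 0.20634… → S = 20.6%
(the 1/255 factors cancel in S and H, so raw channel differences can be used)
Max is B' → H = 60 × ((R-G)/Δ + 4) = 60 × ((27-25)/13 + 4)
  2/13 + 4 = 0.1538… + 4 = 4.1538…
  H = 60 × 4.1538… = 249.230…° → H = 249.2°
= HSL(249.2°, 20.6%, 12.4%)


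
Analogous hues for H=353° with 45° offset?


Base hue: 353°
Left analog: (353 - 45) mod 360 = 308°
Right analog: (353 + 45) mod 360 = 38°
Analogous hues = 308° and 38°


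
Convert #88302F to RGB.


88 → 136 (R)
30 → 48 (G)
2F → 47 (B)
= RGB(136, 48, 47)


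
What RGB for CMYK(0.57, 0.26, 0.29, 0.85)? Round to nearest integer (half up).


R = 255 × (1-C) × (1-K) = 255 × 0.43 × 0.15 = 16.4475 → 16
G = 255 × (1-M) × (1-K) = 255 × 0.74 × 0.15 = 28.305 → 28
B = 255 × (1-Y) × (1-K) = 255 × 0.71 × 0.15 = 27.1575 → 27
= RGB(16, 28, 27)


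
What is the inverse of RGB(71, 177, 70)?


Invert: (255-R, 255-G, 255-B)
R: 255-71 = 184
G: 255-177 = 78
B: 255-70 = 185
= RGB(184, 78, 185)


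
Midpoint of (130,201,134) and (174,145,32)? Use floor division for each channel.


Midpoint: each channel = ⌊(C₁+C₂)/2⌋
R: ⌊(130+174)/2⌋ = 152
G: ⌊(201+145)/2⌋ = 173
B: ⌊(134+32)/2⌋ = 83
= RGB(152, 173, 83)


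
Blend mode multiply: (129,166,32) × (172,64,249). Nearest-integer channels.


Multiply: C = A×B/255, rounded to nearest integer
R: 129×172/255 = 22188/255 ≈ 87.012 → 87
G: 166×64/255 = 10624/255 ≈ 41.663 → 42
B: 32×249/255 = 7968/255 ≈ 31.247 → 31
= RGB(87, 42, 31)


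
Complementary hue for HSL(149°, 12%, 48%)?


Complement = opposite side of color wheel = hue + 180°
H' = (149 + 180) mod 360 = 329°
S and L unchanged.
= HSL(329°, 12%, 48%)


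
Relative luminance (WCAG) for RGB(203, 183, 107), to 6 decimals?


Linearize each channel (sRGB transfer function): c = v/255; c_lin = c/12.92 if c ≤ 0.04045, else ((c+0.055)/1.055)^2.4
  R: 203/255 ≈ 0.796078 > 0.04045 → ((0.796078+0.055)/1.055)^2.4 ≈ 0.597202
  G: 183/255 ≈ 0.717647 > 0.04045 → ((0.717647+0.055)/1.055)^2.4 ≈ 0.473531
  B: 107/255 ≈ 0.419608 > 0.04045 → ((0.419608+0.055)/1.055)^2.4 ≈ 0.147027
R_lin = 0.597202, G_lin = 0.473531, B_lin = 0.147027
L = 0.2126×R + 0.7152×G + 0.0722×B
L = 0.2126×0.597202 + 0.7152×0.473531 + 0.0722×0.147027
L ≈ 0.476250


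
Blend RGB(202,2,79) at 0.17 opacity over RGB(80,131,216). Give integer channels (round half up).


C = α×F + (1-α)×B, with 1-α = 0.83
R: 0.17×202 + 0.83×80 = 34.34 + 66.40 = 100.74 → 101
G: 0.17×2 + 0.83×131 = 0.34 + 108.73 = 109.07 → 109
B: 0.17×79 + 0.83×216 = 13.43 + 179.28 = 192.71 → 193
= RGB(101, 109, 193)


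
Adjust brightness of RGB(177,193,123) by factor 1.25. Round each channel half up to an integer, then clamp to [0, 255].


Multiply each channel by 1.25, round half up, clamp to [0, 255]
R: 177×1.25 = 221.25 → round → 221
G: 193×1.25 = 241.25 → round → 241
B: 123×1.25 = 153.75 → round → 154
= RGB(221, 241, 154)


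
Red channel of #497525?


Color: #497525
R = 49 = 73
G = 75 = 117
B = 25 = 37
Red = 73


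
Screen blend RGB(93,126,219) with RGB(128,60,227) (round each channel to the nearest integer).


Screen: C = 255 - (255-A)×(255-B)/255, rounded to nearest integer
R: 255 - (255-93)×(255-128)/255 = 255 - 20574/255 ≈ 255 - 80.682 = 174.318 → 174
G: 255 - (255-126)×(255-60)/255 = 255 - 25155/255 ≈ 255 - 98.647 = 156.353 → 156
B: 255 - (255-219)×(255-227)/255 = 255 - 1008/255 ≈ 255 - 3.953 = 251.047 → 251
= RGB(174, 156, 251)


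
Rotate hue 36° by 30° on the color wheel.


New hue = (H + rotation) mod 360
New hue = (36 + 30) mod 360
= 66 mod 360
= 66°


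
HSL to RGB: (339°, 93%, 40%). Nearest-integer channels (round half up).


H=339°, S=0.93, L=0.40
C = (1-|2L-1|)×S = (1-|-0.20|)×0.93 = 0.744
H' = H/60 = 339/60 ≈ 5.6500; X = C×(1-|H' mod 2 - 1|) = 0.2604
m = L - C/2 = 0.40 - 0.372 = 0.028
Sector ⌊H'⌋ = 5 → (R',G',B') = (0.744, 0.0, 0.2604)
RGB = ((R'+m)×255, (G'+m)×255, (B'+m)×255) = (196.86, 7.14, 73.542)
Round half up → RGB(197, 7, 74)


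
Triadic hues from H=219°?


Triadic: equally spaced at 120° intervals
H1 = 219°
H2 = (219 + 120) mod 360 = 339°
H3 = (219 + 240) mod 360 = 99°
Triadic = 219°, 339°, 99°


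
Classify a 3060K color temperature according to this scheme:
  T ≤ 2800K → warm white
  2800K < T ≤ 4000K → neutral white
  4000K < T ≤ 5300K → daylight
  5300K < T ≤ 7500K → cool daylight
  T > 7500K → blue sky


Temperature: 3060K
2800K < 3060K ≤ 4000K → neutral white
Classification: neutral white


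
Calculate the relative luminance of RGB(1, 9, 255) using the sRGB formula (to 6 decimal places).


Linearize each channel (sRGB transfer function): c = v/255; c_lin = c/12.92 if c ≤ 0.04045, else ((c+0.055)/1.055)^2.4
  R: 1/255 ≈ 0.003922 ≤ 0.04045 → 0.003922/12.92 ≈ 0.000304
  G: 9/255 ≈ 0.035294 ≤ 0.04045 → 0.035294/12.92 ≈ 0.002732
  B: 255/255 ≈ 1.000000 > 0.04045 → ((1.000000+0.055)/1.055)^2.4 ≈ 1.000000
R_lin = 0.000304, G_lin = 0.002732, B_lin = 1.000000
L = 0.2126×R + 0.7152×G + 0.0722×B
L = 0.2126×0.000304 + 0.7152×0.002732 + 0.0722×1.000000
L ≈ 0.074218


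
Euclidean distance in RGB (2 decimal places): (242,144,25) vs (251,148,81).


d = √[(R₁-R₂)² + (G₁-G₂)² + (B₁-B₂)²]
d = √[(242-251)² + (144-148)² + (25-81)²]
d = √[81 + 16 + 3136]
d = √3233
d ≈ 56.86


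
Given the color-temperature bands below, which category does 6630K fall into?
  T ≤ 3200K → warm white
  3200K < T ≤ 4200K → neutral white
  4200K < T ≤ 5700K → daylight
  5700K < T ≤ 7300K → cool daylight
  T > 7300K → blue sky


Temperature: 6630K
5700K < 6630K ≤ 7300K → cool daylight
Classification: cool daylight


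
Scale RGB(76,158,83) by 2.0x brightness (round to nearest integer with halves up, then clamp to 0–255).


Multiply each channel by 2.0, round half up, clamp to [0, 255]
R: 76×2.0 = 152
G: 158×2.0 = 316 → clamp → 255
B: 83×2.0 = 166
= RGB(152, 255, 166)


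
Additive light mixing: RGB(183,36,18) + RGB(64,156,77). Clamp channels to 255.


Additive: each channel = min(255, C₁+C₂)
R: 183+64 = 247 → 247
G: 36+156 = 192 → 192
B: 18+77 = 95 → 95
= RGB(247, 192, 95)


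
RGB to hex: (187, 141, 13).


R = 187 → BB (hex)
G = 141 → 8D (hex)
B = 13 → 0D (hex)
Hex = #BB8D0D


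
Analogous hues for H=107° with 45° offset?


Base hue: 107°
Left analog: (107 - 45) mod 360 = 62°
Right analog: (107 + 45) mod 360 = 152°
Analogous hues = 62° and 152°


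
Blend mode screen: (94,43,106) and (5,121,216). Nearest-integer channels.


Screen: C = 255 - (255-A)×(255-B)/255, rounded to nearest integer
R: 255 - (255-94)×(255-5)/255 = 255 - 40250/255 ≈ 255 - 157.843 = 97.157 → 97
G: 255 - (255-43)×(255-121)/255 = 255 - 28408/255 ≈ 255 - 111.404 = 143.596 → 144
B: 255 - (255-106)×(255-216)/255 = 255 - 5811/255 ≈ 255 - 22.788 = 232.212 → 232
= RGB(97, 144, 232)


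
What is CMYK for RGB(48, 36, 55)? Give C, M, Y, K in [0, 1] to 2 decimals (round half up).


R'=48/255≈0.1882, G'=36/255≈0.1412, B'=55/255≈0.2157
K = 1 - max(R',G',B') = 1 - 55/255 = 200/255 = 0.78431… → 0.78
(1-R'-K)/(1-K) simplifies to (max-R)/max with max = 55:
C = (55-48)/55 = 7/55 = 0.12727… → 0.13
M = (55-36)/55 = 19/55 = 0.34545… → 0.35
Y = (55-55)/55 = 0/55 = 0 → 0.00
= CMYK(0.13, 0.35, 0.00, 0.78)


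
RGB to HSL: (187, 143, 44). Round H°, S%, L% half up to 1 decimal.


Normalize: R'=187/255≈0.7333, G'=143/255≈0.5608, B'=44/255≈0.1725
Max=187/255, Min=44/255, Δ=Max-Min=143/255
L = (Max+Min)/2 = (187+44)/510 = 231/510 = 0.45294… → L = 45.3%
L ≤ 0.5 → S = Δ/(Max+Min) = 143/(187+44) = 143/231 = 0.61904… → S = 61.9%
(the 1/255 factors cancel in S and H, so raw channel differences can be used)
Max is R' → H = 60 × (((G-B)/Δ) mod 6) = 60 × (((143-44)/143) mod 6)
  99/143 = 0.6923…
  H = 60 × 0.6923… = 41.538…° → H = 41.5°
= HSL(41.5°, 61.9%, 45.3%)


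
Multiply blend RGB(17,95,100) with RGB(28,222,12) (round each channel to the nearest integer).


Multiply: C = A×B/255, rounded to nearest integer
R: 17×28/255 = 476/255 ≈ 1.867 → 2
G: 95×222/255 = 21090/255 ≈ 82.706 → 83
B: 100×12/255 = 1200/255 ≈ 4.706 → 5
= RGB(2, 83, 5)


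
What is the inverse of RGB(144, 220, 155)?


Invert: (255-R, 255-G, 255-B)
R: 255-144 = 111
G: 255-220 = 35
B: 255-155 = 100
= RGB(111, 35, 100)


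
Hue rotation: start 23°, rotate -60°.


New hue = (H + rotation) mod 360
New hue = (23 -60) mod 360
= -37 mod 360
= 323°


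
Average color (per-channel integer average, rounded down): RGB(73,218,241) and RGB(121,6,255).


Midpoint: each channel = ⌊(C₁+C₂)/2⌋
R: ⌊(73+121)/2⌋ = 97
G: ⌊(218+6)/2⌋ = 112
B: ⌊(241+255)/2⌋ = 248
= RGB(97, 112, 248)


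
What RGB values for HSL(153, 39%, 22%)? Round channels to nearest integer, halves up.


H=153°, S=0.39, L=0.22
C = (1-|2L-1|)×S = (1-|-0.56|)×0.39 = 0.1716
H' = H/60 = 153/60 ≈ 2.5500; X = C×(1-|H' mod 2 - 1|) = 0.09438
m = L - C/2 = 0.22 - 0.0858 = 0.1342
Sector ⌊H'⌋ = 2 → (R',G',B') = (0.0, 0.1716, 0.09438)
RGB = ((R'+m)×255, (G'+m)×255, (B'+m)×255) = (34.221, 77.979, 58.2879)
Round half up → RGB(34, 78, 58)


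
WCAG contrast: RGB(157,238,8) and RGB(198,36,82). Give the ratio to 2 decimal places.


Linearize each sRGB channel c=v/255: c/12.92 if c ≤ 0.04045 else ((c+0.055)/1.055)^2.4
L = 0.2126×R_lin + 0.7152×G_lin + 0.0722×B_lin
Color 1 (157,238,8):
  R=157: 157/255≈0.6157 > 0.04045 → ((0.6157+0.055)/1.055)^2.4 ≈ 0.33716
  G=238: 238/255≈0.9333 > 0.04045 → ((0.9333+0.055)/1.055)^2.4 ≈ 0.85499
  B=8: 8/255≈0.0314 ≤ 0.04045 → 0.0314/12.92 ≈ 0.00243
  L1 = 0.2126×0.33716 + 0.7152×0.85499 + 0.0722×0.00243 ≈ 0.68335
Color 2 (198,36,82):
  R=198: 198/255≈0.7765 > 0.04045 → ((0.7765+0.055)/1.055)^2.4 ≈ 0.56471
  G=36: 36/255≈0.1412 > 0.04045 → ((0.1412+0.055)/1.055)^2.4 ≈ 0.01764
  B=82: 82/255≈0.3216 > 0.04045 → ((0.3216+0.055)/1.055)^2.4 ≈ 0.08438
  L2 = 0.2126×0.56471 + 0.7152×0.01764 + 0.0722×0.08438 ≈ 0.13877
Lighter = 0.68335, Darker = 0.13877
Ratio = (L_lighter + 0.05) / (L_darker + 0.05)
Ratio = (0.68335 + 0.05) / (0.13877 + 0.05) = 0.73335 / 0.18877 ≈ 3.8849
Ratio ≈ 3.88:1


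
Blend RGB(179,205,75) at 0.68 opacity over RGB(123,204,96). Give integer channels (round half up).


C = α×F + (1-α)×B, with 1-α = 0.32
R: 0.68×179 + 0.32×123 = 121.72 + 39.36 = 161.08 → 161
G: 0.68×205 + 0.32×204 = 139.40 + 65.28 = 204.68 → 205
B: 0.68×75 + 0.32×96 = 51.00 + 30.72 = 81.72 → 82
= RGB(161, 205, 82)


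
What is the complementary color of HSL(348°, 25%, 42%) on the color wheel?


Complement = opposite side of color wheel = hue + 180°
H' = (348 + 180) mod 360 = 168°
S and L unchanged.
= HSL(168°, 25%, 42%)


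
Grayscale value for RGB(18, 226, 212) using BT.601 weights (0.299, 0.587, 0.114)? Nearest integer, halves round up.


Gray = 0.299×R + 0.587×G + 0.114×B
Gray = 0.299×18 + 0.587×226 + 0.114×212
Gray = 5.382 + 132.662 + 24.168
Gray = 162.212 → round half up → 162
Gray = 162


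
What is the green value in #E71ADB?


Color: #E71ADB
R = E7 = 231
G = 1A = 26
B = DB = 219
Green = 26


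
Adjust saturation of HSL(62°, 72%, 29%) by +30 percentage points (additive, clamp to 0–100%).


Original S = 72%
Adjustment = +30 percentage points
New S = 72 + (30) = 102
Clamp to [0, 100] → 100
= HSL(62°, 100%, 29%)


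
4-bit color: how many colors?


Colors = 2^bits = 2^4
= 16 colors


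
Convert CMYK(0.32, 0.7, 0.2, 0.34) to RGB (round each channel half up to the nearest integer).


R = 255 × (1-C) × (1-K) = 255 × 0.68 × 0.66 = 114.444 → 114
G = 255 × (1-M) × (1-K) = 255 × 0.30 × 0.66 = 50.49 → 50
B = 255 × (1-Y) × (1-K) = 255 × 0.80 × 0.66 = 134.64 → 135
= RGB(114, 50, 135)


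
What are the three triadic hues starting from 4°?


Triadic: equally spaced at 120° intervals
H1 = 4°
H2 = (4 + 120) mod 360 = 124°
H3 = (4 + 240) mod 360 = 244°
Triadic = 4°, 124°, 244°


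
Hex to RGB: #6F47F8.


6F → 111 (R)
47 → 71 (G)
F8 → 248 (B)
= RGB(111, 71, 248)


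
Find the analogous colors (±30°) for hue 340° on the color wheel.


Base hue: 340°
Left analog: (340 - 30) mod 360 = 310°
Right analog: (340 + 30) mod 360 = 10°
Analogous hues = 310° and 10°


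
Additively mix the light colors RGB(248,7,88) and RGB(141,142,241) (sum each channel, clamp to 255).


Additive: each channel = min(255, C₁+C₂)
R: 248+141 = 389 → 255
G: 7+142 = 149 → 149
B: 88+241 = 329 → 255
= RGB(255, 149, 255)


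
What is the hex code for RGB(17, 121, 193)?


R = 17 → 11 (hex)
G = 121 → 79 (hex)
B = 193 → C1 (hex)
Hex = #1179C1


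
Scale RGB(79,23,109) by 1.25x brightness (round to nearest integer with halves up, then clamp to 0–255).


Multiply each channel by 1.25, round half up, clamp to [0, 255]
R: 79×1.25 = 98.75 → round → 99
G: 23×1.25 = 28.75 → round → 29
B: 109×1.25 = 136.25 → round → 136
= RGB(99, 29, 136)


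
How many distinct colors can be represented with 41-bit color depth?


Colors = 2^bits = 2^41
= 2,199,023,255,552 colors


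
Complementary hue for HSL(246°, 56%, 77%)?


Complement = opposite side of color wheel = hue + 180°
H' = (246 + 180) mod 360 = 66°
S and L unchanged.
= HSL(66°, 56%, 77%)


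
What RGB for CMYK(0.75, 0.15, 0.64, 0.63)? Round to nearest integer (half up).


R = 255 × (1-C) × (1-K) = 255 × 0.25 × 0.37 = 23.5875 → 24
G = 255 × (1-M) × (1-K) = 255 × 0.85 × 0.37 = 80.1975 → 80
B = 255 × (1-Y) × (1-K) = 255 × 0.36 × 0.37 = 33.966 → 34
= RGB(24, 80, 34)


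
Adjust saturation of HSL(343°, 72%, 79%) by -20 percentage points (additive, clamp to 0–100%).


Original S = 72%
Adjustment = -20 percentage points
New S = 72 + (-20) = 52
Clamp to [0, 100] → 52
= HSL(343°, 52%, 79%)


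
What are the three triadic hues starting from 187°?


Triadic: equally spaced at 120° intervals
H1 = 187°
H2 = (187 + 120) mod 360 = 307°
H3 = (187 + 240) mod 360 = 67°
Triadic = 187°, 307°, 67°


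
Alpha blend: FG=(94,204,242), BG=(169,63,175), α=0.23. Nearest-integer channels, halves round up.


C = α×F + (1-α)×B, with 1-α = 0.77
R: 0.23×94 + 0.77×169 = 21.62 + 130.13 = 151.75 → 152
G: 0.23×204 + 0.77×63 = 46.92 + 48.51 = 95.43 → 95
B: 0.23×242 + 0.77×175 = 55.66 + 134.75 = 190.41 → 190
= RGB(152, 95, 190)


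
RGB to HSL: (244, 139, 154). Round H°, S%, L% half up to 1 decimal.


Normalize: R'=244/255≈0.9569, G'=139/255≈0.5451, B'=154/255≈0.6039
Max=244/255, Min=139/255, Δ=Max-Min=105/255
L = (Max+Min)/2 = (244+139)/510 = 383/510 = 0.75098… → L = 75.1%
L > 0.5 → S = Δ/(2-Max-Min) = 105/(510-244-139) = 105/127 = 0.82677… → S = 82.7%
(the 1/255 factors cancel in S and H, so raw channel differences can be used)
Max is R' → H = 60 × (((G-B)/Δ) mod 6) = 60 × (((139-154)/105) mod 6)
  (-15)/105 = -0.1428…; negative, so add 6 → 5.8571…
  H = 60 × 5.8571… = 351.428…° → H = 351.4°
= HSL(351.4°, 82.7%, 75.1%)


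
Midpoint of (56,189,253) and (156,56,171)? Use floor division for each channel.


Midpoint: each channel = ⌊(C₁+C₂)/2⌋
R: ⌊(56+156)/2⌋ = 106
G: ⌊(189+56)/2⌋ = 122
B: ⌊(253+171)/2⌋ = 212
= RGB(106, 122, 212)


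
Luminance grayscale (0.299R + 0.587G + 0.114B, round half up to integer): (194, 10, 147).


Gray = 0.299×R + 0.587×G + 0.114×B
Gray = 0.299×194 + 0.587×10 + 0.114×147
Gray = 58.006 + 5.870 + 16.758
Gray = 80.634 → round half up → 81
Gray = 81


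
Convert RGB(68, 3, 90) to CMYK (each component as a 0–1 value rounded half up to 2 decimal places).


R'=68/255≈0.2667, G'=3/255≈0.0118, B'=90/255≈0.3529
K = 1 - max(R',G',B') = 1 - 90/255 = 165/255 = 0.64705… → 0.65
(1-R'-K)/(1-K) simplifies to (max-R)/max with max = 90:
C = (90-68)/90 = 22/90 = 0.24444… → 0.24
M = (90-3)/90 = 87/90 = 0.96666… → 0.97
Y = (90-90)/90 = 0/90 = 0 → 0.00
= CMYK(0.24, 0.97, 0.00, 0.65)


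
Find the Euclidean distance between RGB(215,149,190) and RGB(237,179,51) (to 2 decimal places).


d = √[(R₁-R₂)² + (G₁-G₂)² + (B₁-B₂)²]
d = √[(215-237)² + (149-179)² + (190-51)²]
d = √[484 + 900 + 19321]
d = √20705
d ≈ 143.89


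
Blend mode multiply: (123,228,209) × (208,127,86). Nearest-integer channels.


Multiply: C = A×B/255, rounded to nearest integer
R: 123×208/255 = 25584/255 ≈ 100.329 → 100
G: 228×127/255 = 28956/255 ≈ 113.553 → 114
B: 209×86/255 = 17974/255 ≈ 70.486 → 70
= RGB(100, 114, 70)


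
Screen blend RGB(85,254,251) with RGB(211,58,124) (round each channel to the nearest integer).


Screen: C = 255 - (255-A)×(255-B)/255, rounded to nearest integer
R: 255 - (255-85)×(255-211)/255 = 255 - 7480/255 ≈ 255 - 29.333 = 225.667 → 226
G: 255 - (255-254)×(255-58)/255 = 255 - 197/255 ≈ 255 - 0.773 = 254.227 → 254
B: 255 - (255-251)×(255-124)/255 = 255 - 524/255 ≈ 255 - 2.055 = 252.945 → 253
= RGB(226, 254, 253)


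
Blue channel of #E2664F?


Color: #E2664F
R = E2 = 226
G = 66 = 102
B = 4F = 79
Blue = 79


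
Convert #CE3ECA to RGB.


CE → 206 (R)
3E → 62 (G)
CA → 202 (B)
= RGB(206, 62, 202)


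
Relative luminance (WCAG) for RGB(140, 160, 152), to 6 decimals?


Linearize each channel (sRGB transfer function): c = v/255; c_lin = c/12.92 if c ≤ 0.04045, else ((c+0.055)/1.055)^2.4
  R: 140/255 ≈ 0.549020 > 0.04045 → ((0.549020+0.055)/1.055)^2.4 ≈ 0.262251
  G: 160/255 ≈ 0.627451 > 0.04045 → ((0.627451+0.055)/1.055)^2.4 ≈ 0.351533
  B: 152/255 ≈ 0.596078 > 0.04045 → ((0.596078+0.055)/1.055)^2.4 ≈ 0.313989
R_lin = 0.262251, G_lin = 0.351533, B_lin = 0.313989
L = 0.2126×R + 0.7152×G + 0.0722×B
L = 0.2126×0.262251 + 0.7152×0.351533 + 0.0722×0.313989
L ≈ 0.329841


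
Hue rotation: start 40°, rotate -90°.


New hue = (H + rotation) mod 360
New hue = (40 -90) mod 360
= -50 mod 360
= 310°


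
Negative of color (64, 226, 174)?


Invert: (255-R, 255-G, 255-B)
R: 255-64 = 191
G: 255-226 = 29
B: 255-174 = 81
= RGB(191, 29, 81)


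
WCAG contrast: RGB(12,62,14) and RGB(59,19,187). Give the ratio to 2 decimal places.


Linearize each sRGB channel c=v/255: c/12.92 if c ≤ 0.04045 else ((c+0.055)/1.055)^2.4
L = 0.2126×R_lin + 0.7152×G_lin + 0.0722×B_lin
Color 1 (12,62,14):
  R=12: 12/255≈0.0471 > 0.04045 → ((0.0471+0.055)/1.055)^2.4 ≈ 0.00368
  G=62: 62/255≈0.2431 > 0.04045 → ((0.2431+0.055)/1.055)^2.4 ≈ 0.04817
  B=14: 14/255≈0.0549 > 0.04045 → ((0.0549+0.055)/1.055)^2.4 ≈ 0.00439
  L1 = 0.2126×0.00368 + 0.7152×0.04817 + 0.0722×0.00439 ≈ 0.03555
Color 2 (59,19,187):
  R=59: 59/255≈0.2314 > 0.04045 → ((0.2314+0.055)/1.055)^2.4 ≈ 0.04374
  G=19: 19/255≈0.0745 > 0.04045 → ((0.0745+0.055)/1.055)^2.4 ≈ 0.00651
  B=187: 187/255≈0.7333 > 0.04045 → ((0.7333+0.055)/1.055)^2.4 ≈ 0.49693
  L2 = 0.2126×0.04374 + 0.7152×0.00651 + 0.0722×0.49693 ≈ 0.04983
Lighter = 0.04983, Darker = 0.03555
Ratio = (L_lighter + 0.05) / (L_darker + 0.05)
Ratio = (0.04983 + 0.05) / (0.03555 + 0.05) = 0.09983 / 0.08555 ≈ 1.1670
Ratio ≈ 1.17:1
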